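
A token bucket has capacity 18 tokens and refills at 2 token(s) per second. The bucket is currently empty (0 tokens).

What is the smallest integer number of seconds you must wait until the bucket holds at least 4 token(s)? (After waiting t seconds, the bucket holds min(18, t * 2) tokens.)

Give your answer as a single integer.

Need t * 2 >= 4, so t >= 4/2.
Smallest integer t = ceil(4/2) = 2.

Answer: 2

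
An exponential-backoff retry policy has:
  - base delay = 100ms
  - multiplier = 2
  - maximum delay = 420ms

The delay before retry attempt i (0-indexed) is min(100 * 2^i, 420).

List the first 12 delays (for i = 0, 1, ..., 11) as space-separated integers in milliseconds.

Answer: 100 200 400 420 420 420 420 420 420 420 420 420

Derivation:
Computing each delay:
  i=0: min(100*2^0, 420) = 100
  i=1: min(100*2^1, 420) = 200
  i=2: min(100*2^2, 420) = 400
  i=3: min(100*2^3, 420) = 420
  i=4: min(100*2^4, 420) = 420
  i=5: min(100*2^5, 420) = 420
  i=6: min(100*2^6, 420) = 420
  i=7: min(100*2^7, 420) = 420
  i=8: min(100*2^8, 420) = 420
  i=9: min(100*2^9, 420) = 420
  i=10: min(100*2^10, 420) = 420
  i=11: min(100*2^11, 420) = 420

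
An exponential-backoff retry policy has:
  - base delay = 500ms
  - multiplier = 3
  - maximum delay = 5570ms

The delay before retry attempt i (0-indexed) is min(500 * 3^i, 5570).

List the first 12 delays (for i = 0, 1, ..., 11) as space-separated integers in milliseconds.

Answer: 500 1500 4500 5570 5570 5570 5570 5570 5570 5570 5570 5570

Derivation:
Computing each delay:
  i=0: min(500*3^0, 5570) = 500
  i=1: min(500*3^1, 5570) = 1500
  i=2: min(500*3^2, 5570) = 4500
  i=3: min(500*3^3, 5570) = 5570
  i=4: min(500*3^4, 5570) = 5570
  i=5: min(500*3^5, 5570) = 5570
  i=6: min(500*3^6, 5570) = 5570
  i=7: min(500*3^7, 5570) = 5570
  i=8: min(500*3^8, 5570) = 5570
  i=9: min(500*3^9, 5570) = 5570
  i=10: min(500*3^10, 5570) = 5570
  i=11: min(500*3^11, 5570) = 5570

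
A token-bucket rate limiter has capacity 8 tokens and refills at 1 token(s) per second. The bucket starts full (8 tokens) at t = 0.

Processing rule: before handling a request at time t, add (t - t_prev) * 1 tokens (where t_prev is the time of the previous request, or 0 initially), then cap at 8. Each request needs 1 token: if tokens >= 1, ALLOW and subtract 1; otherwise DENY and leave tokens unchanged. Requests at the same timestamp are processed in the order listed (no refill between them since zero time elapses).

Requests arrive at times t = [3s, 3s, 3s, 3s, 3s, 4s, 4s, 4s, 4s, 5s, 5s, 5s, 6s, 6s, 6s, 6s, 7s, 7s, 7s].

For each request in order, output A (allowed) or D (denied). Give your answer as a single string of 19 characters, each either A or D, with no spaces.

Answer: AAAAAAAAAADDADDDADD

Derivation:
Simulating step by step:
  req#1 t=3s: ALLOW
  req#2 t=3s: ALLOW
  req#3 t=3s: ALLOW
  req#4 t=3s: ALLOW
  req#5 t=3s: ALLOW
  req#6 t=4s: ALLOW
  req#7 t=4s: ALLOW
  req#8 t=4s: ALLOW
  req#9 t=4s: ALLOW
  req#10 t=5s: ALLOW
  req#11 t=5s: DENY
  req#12 t=5s: DENY
  req#13 t=6s: ALLOW
  req#14 t=6s: DENY
  req#15 t=6s: DENY
  req#16 t=6s: DENY
  req#17 t=7s: ALLOW
  req#18 t=7s: DENY
  req#19 t=7s: DENY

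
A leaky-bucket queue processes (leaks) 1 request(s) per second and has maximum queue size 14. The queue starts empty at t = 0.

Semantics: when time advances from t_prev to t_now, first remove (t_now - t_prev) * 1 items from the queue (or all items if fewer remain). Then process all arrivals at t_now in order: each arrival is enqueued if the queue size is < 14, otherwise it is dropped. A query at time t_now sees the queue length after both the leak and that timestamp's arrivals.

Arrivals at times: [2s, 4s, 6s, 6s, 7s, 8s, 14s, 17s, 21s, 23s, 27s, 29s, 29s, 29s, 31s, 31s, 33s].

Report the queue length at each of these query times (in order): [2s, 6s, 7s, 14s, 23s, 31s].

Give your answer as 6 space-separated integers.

Queue lengths at query times:
  query t=2s: backlog = 1
  query t=6s: backlog = 2
  query t=7s: backlog = 2
  query t=14s: backlog = 1
  query t=23s: backlog = 1
  query t=31s: backlog = 3

Answer: 1 2 2 1 1 3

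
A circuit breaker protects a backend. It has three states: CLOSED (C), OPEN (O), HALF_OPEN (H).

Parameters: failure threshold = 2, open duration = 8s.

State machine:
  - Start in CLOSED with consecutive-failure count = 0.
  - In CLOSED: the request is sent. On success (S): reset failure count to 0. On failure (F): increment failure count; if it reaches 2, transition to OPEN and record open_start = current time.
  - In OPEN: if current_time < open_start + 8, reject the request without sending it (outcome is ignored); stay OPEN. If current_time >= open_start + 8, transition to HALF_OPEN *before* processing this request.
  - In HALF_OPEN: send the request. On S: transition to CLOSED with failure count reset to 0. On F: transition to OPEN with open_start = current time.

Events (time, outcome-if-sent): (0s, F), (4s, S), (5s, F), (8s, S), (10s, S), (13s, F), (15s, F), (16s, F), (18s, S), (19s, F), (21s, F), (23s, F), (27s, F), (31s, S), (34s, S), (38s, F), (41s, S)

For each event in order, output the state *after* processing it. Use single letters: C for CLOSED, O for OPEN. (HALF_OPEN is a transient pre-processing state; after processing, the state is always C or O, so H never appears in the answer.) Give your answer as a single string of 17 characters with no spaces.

State after each event:
  event#1 t=0s outcome=F: state=CLOSED
  event#2 t=4s outcome=S: state=CLOSED
  event#3 t=5s outcome=F: state=CLOSED
  event#4 t=8s outcome=S: state=CLOSED
  event#5 t=10s outcome=S: state=CLOSED
  event#6 t=13s outcome=F: state=CLOSED
  event#7 t=15s outcome=F: state=OPEN
  event#8 t=16s outcome=F: state=OPEN
  event#9 t=18s outcome=S: state=OPEN
  event#10 t=19s outcome=F: state=OPEN
  event#11 t=21s outcome=F: state=OPEN
  event#12 t=23s outcome=F: state=OPEN
  event#13 t=27s outcome=F: state=OPEN
  event#14 t=31s outcome=S: state=CLOSED
  event#15 t=34s outcome=S: state=CLOSED
  event#16 t=38s outcome=F: state=CLOSED
  event#17 t=41s outcome=S: state=CLOSED

Answer: CCCCCCOOOOOOOCCCC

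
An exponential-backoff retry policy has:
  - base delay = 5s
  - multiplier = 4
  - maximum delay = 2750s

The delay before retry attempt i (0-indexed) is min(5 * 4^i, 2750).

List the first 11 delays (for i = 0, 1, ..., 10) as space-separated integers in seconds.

Answer: 5 20 80 320 1280 2750 2750 2750 2750 2750 2750

Derivation:
Computing each delay:
  i=0: min(5*4^0, 2750) = 5
  i=1: min(5*4^1, 2750) = 20
  i=2: min(5*4^2, 2750) = 80
  i=3: min(5*4^3, 2750) = 320
  i=4: min(5*4^4, 2750) = 1280
  i=5: min(5*4^5, 2750) = 2750
  i=6: min(5*4^6, 2750) = 2750
  i=7: min(5*4^7, 2750) = 2750
  i=8: min(5*4^8, 2750) = 2750
  i=9: min(5*4^9, 2750) = 2750
  i=10: min(5*4^10, 2750) = 2750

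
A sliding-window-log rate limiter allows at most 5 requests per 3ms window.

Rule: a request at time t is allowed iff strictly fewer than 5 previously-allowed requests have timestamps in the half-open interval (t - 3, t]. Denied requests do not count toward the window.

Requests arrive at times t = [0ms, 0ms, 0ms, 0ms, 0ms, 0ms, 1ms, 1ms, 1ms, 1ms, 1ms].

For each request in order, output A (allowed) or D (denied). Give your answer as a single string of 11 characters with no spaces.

Tracking allowed requests in the window:
  req#1 t=0ms: ALLOW
  req#2 t=0ms: ALLOW
  req#3 t=0ms: ALLOW
  req#4 t=0ms: ALLOW
  req#5 t=0ms: ALLOW
  req#6 t=0ms: DENY
  req#7 t=1ms: DENY
  req#8 t=1ms: DENY
  req#9 t=1ms: DENY
  req#10 t=1ms: DENY
  req#11 t=1ms: DENY

Answer: AAAAADDDDDD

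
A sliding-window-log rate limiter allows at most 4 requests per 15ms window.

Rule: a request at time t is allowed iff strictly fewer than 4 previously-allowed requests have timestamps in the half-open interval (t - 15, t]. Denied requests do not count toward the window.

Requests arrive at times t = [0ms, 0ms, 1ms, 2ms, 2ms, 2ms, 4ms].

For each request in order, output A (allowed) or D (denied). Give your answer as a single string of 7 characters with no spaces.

Tracking allowed requests in the window:
  req#1 t=0ms: ALLOW
  req#2 t=0ms: ALLOW
  req#3 t=1ms: ALLOW
  req#4 t=2ms: ALLOW
  req#5 t=2ms: DENY
  req#6 t=2ms: DENY
  req#7 t=4ms: DENY

Answer: AAAADDD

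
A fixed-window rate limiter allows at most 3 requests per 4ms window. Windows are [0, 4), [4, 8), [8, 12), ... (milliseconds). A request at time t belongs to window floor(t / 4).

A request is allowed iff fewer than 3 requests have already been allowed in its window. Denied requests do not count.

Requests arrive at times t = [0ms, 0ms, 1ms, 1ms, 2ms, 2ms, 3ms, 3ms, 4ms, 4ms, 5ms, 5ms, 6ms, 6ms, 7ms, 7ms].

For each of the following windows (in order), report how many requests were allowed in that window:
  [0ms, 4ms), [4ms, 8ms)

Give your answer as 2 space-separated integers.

Processing requests:
  req#1 t=0ms (window 0): ALLOW
  req#2 t=0ms (window 0): ALLOW
  req#3 t=1ms (window 0): ALLOW
  req#4 t=1ms (window 0): DENY
  req#5 t=2ms (window 0): DENY
  req#6 t=2ms (window 0): DENY
  req#7 t=3ms (window 0): DENY
  req#8 t=3ms (window 0): DENY
  req#9 t=4ms (window 1): ALLOW
  req#10 t=4ms (window 1): ALLOW
  req#11 t=5ms (window 1): ALLOW
  req#12 t=5ms (window 1): DENY
  req#13 t=6ms (window 1): DENY
  req#14 t=6ms (window 1): DENY
  req#15 t=7ms (window 1): DENY
  req#16 t=7ms (window 1): DENY

Allowed counts by window: 3 3

Answer: 3 3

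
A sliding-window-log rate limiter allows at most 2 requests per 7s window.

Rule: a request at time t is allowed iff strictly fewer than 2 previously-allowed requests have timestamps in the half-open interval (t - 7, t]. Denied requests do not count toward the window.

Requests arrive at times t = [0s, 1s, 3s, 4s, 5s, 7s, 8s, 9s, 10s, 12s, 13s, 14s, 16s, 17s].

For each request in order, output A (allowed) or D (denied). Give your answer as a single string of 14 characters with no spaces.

Tracking allowed requests in the window:
  req#1 t=0s: ALLOW
  req#2 t=1s: ALLOW
  req#3 t=3s: DENY
  req#4 t=4s: DENY
  req#5 t=5s: DENY
  req#6 t=7s: ALLOW
  req#7 t=8s: ALLOW
  req#8 t=9s: DENY
  req#9 t=10s: DENY
  req#10 t=12s: DENY
  req#11 t=13s: DENY
  req#12 t=14s: ALLOW
  req#13 t=16s: ALLOW
  req#14 t=17s: DENY

Answer: AADDDAADDDDAAD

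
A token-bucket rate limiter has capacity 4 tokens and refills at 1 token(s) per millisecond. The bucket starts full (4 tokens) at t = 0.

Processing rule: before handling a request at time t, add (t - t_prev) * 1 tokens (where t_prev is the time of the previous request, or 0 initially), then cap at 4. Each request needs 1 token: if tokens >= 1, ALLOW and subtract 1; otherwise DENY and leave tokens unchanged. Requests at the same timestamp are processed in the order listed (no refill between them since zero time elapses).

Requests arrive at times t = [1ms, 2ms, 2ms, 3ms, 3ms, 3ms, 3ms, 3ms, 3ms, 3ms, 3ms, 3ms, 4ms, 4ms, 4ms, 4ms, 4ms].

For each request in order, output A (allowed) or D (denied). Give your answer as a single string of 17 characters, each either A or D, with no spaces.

Answer: AAAAAADDDDDDADDDD

Derivation:
Simulating step by step:
  req#1 t=1ms: ALLOW
  req#2 t=2ms: ALLOW
  req#3 t=2ms: ALLOW
  req#4 t=3ms: ALLOW
  req#5 t=3ms: ALLOW
  req#6 t=3ms: ALLOW
  req#7 t=3ms: DENY
  req#8 t=3ms: DENY
  req#9 t=3ms: DENY
  req#10 t=3ms: DENY
  req#11 t=3ms: DENY
  req#12 t=3ms: DENY
  req#13 t=4ms: ALLOW
  req#14 t=4ms: DENY
  req#15 t=4ms: DENY
  req#16 t=4ms: DENY
  req#17 t=4ms: DENY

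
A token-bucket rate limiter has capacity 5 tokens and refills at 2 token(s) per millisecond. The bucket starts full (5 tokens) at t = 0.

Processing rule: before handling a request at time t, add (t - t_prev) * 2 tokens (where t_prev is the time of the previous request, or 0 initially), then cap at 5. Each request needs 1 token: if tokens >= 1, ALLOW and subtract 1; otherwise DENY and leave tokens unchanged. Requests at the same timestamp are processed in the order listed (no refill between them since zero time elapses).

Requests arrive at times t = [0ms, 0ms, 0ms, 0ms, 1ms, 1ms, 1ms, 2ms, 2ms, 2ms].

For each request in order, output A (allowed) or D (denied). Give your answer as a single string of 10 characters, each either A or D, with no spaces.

Answer: AAAAAAAAAD

Derivation:
Simulating step by step:
  req#1 t=0ms: ALLOW
  req#2 t=0ms: ALLOW
  req#3 t=0ms: ALLOW
  req#4 t=0ms: ALLOW
  req#5 t=1ms: ALLOW
  req#6 t=1ms: ALLOW
  req#7 t=1ms: ALLOW
  req#8 t=2ms: ALLOW
  req#9 t=2ms: ALLOW
  req#10 t=2ms: DENY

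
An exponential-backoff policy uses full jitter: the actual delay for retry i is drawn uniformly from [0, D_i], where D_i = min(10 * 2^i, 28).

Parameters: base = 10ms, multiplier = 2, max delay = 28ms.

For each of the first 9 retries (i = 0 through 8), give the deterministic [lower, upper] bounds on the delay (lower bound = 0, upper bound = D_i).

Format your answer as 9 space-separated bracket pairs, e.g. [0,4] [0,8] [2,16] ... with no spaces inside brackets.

Computing bounds per retry:
  i=0: D_i=min(10*2^0,28)=10, bounds=[0,10]
  i=1: D_i=min(10*2^1,28)=20, bounds=[0,20]
  i=2: D_i=min(10*2^2,28)=28, bounds=[0,28]
  i=3: D_i=min(10*2^3,28)=28, bounds=[0,28]
  i=4: D_i=min(10*2^4,28)=28, bounds=[0,28]
  i=5: D_i=min(10*2^5,28)=28, bounds=[0,28]
  i=6: D_i=min(10*2^6,28)=28, bounds=[0,28]
  i=7: D_i=min(10*2^7,28)=28, bounds=[0,28]
  i=8: D_i=min(10*2^8,28)=28, bounds=[0,28]

Answer: [0,10] [0,20] [0,28] [0,28] [0,28] [0,28] [0,28] [0,28] [0,28]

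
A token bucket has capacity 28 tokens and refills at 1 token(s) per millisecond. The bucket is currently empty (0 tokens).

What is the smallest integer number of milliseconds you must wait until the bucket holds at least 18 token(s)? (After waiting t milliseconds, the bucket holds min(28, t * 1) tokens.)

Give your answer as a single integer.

Answer: 18

Derivation:
Need t * 1 >= 18, so t >= 18/1.
Smallest integer t = ceil(18/1) = 18.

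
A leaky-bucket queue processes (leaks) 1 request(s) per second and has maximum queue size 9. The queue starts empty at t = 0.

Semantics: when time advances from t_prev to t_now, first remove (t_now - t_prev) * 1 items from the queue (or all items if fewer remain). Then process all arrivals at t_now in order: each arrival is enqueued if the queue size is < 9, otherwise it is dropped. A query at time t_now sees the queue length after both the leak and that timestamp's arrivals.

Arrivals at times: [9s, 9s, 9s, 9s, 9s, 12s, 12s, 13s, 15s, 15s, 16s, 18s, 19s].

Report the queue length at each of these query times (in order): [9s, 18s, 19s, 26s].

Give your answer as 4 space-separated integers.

Queue lengths at query times:
  query t=9s: backlog = 5
  query t=18s: backlog = 3
  query t=19s: backlog = 3
  query t=26s: backlog = 0

Answer: 5 3 3 0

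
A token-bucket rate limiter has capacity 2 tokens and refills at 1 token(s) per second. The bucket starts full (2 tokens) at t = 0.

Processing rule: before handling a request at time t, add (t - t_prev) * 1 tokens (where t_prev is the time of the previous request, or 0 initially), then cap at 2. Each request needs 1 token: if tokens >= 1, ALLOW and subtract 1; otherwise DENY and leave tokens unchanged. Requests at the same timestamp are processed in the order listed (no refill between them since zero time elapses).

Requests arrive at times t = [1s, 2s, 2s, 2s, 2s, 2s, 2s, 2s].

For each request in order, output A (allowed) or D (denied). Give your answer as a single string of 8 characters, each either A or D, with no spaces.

Simulating step by step:
  req#1 t=1s: ALLOW
  req#2 t=2s: ALLOW
  req#3 t=2s: ALLOW
  req#4 t=2s: DENY
  req#5 t=2s: DENY
  req#6 t=2s: DENY
  req#7 t=2s: DENY
  req#8 t=2s: DENY

Answer: AAADDDDD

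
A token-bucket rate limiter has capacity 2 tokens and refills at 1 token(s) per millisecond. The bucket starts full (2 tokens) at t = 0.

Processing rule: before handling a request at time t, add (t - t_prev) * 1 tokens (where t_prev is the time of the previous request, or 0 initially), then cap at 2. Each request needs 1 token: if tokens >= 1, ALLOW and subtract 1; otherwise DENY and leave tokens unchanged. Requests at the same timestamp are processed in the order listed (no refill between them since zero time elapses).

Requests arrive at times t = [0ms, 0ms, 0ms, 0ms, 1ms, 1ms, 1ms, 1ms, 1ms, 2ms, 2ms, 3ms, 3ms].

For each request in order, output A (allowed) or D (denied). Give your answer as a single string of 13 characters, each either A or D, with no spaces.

Simulating step by step:
  req#1 t=0ms: ALLOW
  req#2 t=0ms: ALLOW
  req#3 t=0ms: DENY
  req#4 t=0ms: DENY
  req#5 t=1ms: ALLOW
  req#6 t=1ms: DENY
  req#7 t=1ms: DENY
  req#8 t=1ms: DENY
  req#9 t=1ms: DENY
  req#10 t=2ms: ALLOW
  req#11 t=2ms: DENY
  req#12 t=3ms: ALLOW
  req#13 t=3ms: DENY

Answer: AADDADDDDADAD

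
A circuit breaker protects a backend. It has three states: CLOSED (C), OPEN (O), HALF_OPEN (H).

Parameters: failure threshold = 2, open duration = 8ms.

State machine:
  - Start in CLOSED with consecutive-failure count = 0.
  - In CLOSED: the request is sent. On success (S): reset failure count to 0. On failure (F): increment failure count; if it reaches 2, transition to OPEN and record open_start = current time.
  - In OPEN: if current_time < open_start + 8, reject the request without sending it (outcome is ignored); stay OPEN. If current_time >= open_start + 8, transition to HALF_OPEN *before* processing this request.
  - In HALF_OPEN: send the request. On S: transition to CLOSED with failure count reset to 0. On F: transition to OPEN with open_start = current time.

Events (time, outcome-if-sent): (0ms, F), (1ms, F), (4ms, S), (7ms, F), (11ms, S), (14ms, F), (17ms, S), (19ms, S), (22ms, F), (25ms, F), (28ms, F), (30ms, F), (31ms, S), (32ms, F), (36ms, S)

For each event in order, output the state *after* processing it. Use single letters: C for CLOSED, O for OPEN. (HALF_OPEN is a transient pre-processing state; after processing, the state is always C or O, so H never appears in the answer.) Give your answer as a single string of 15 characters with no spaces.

State after each event:
  event#1 t=0ms outcome=F: state=CLOSED
  event#2 t=1ms outcome=F: state=OPEN
  event#3 t=4ms outcome=S: state=OPEN
  event#4 t=7ms outcome=F: state=OPEN
  event#5 t=11ms outcome=S: state=CLOSED
  event#6 t=14ms outcome=F: state=CLOSED
  event#7 t=17ms outcome=S: state=CLOSED
  event#8 t=19ms outcome=S: state=CLOSED
  event#9 t=22ms outcome=F: state=CLOSED
  event#10 t=25ms outcome=F: state=OPEN
  event#11 t=28ms outcome=F: state=OPEN
  event#12 t=30ms outcome=F: state=OPEN
  event#13 t=31ms outcome=S: state=OPEN
  event#14 t=32ms outcome=F: state=OPEN
  event#15 t=36ms outcome=S: state=CLOSED

Answer: COOOCCCCCOOOOOC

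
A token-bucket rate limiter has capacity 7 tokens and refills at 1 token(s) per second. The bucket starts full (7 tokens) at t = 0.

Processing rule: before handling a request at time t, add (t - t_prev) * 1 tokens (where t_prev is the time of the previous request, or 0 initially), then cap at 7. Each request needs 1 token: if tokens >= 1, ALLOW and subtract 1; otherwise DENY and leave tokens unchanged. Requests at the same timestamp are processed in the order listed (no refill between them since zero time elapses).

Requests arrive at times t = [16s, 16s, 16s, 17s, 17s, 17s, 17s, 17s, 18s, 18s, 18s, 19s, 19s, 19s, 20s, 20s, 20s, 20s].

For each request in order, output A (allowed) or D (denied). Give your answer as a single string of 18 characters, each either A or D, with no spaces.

Simulating step by step:
  req#1 t=16s: ALLOW
  req#2 t=16s: ALLOW
  req#3 t=16s: ALLOW
  req#4 t=17s: ALLOW
  req#5 t=17s: ALLOW
  req#6 t=17s: ALLOW
  req#7 t=17s: ALLOW
  req#8 t=17s: ALLOW
  req#9 t=18s: ALLOW
  req#10 t=18s: DENY
  req#11 t=18s: DENY
  req#12 t=19s: ALLOW
  req#13 t=19s: DENY
  req#14 t=19s: DENY
  req#15 t=20s: ALLOW
  req#16 t=20s: DENY
  req#17 t=20s: DENY
  req#18 t=20s: DENY

Answer: AAAAAAAAADDADDADDD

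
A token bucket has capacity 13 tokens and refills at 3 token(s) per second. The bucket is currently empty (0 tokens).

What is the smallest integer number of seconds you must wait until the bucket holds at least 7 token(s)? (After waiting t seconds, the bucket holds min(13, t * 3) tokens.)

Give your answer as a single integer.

Need t * 3 >= 7, so t >= 7/3.
Smallest integer t = ceil(7/3) = 3.

Answer: 3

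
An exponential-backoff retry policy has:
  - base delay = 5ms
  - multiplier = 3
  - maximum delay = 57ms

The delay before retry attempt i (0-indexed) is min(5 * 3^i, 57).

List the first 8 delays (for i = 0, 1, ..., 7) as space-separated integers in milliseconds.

Computing each delay:
  i=0: min(5*3^0, 57) = 5
  i=1: min(5*3^1, 57) = 15
  i=2: min(5*3^2, 57) = 45
  i=3: min(5*3^3, 57) = 57
  i=4: min(5*3^4, 57) = 57
  i=5: min(5*3^5, 57) = 57
  i=6: min(5*3^6, 57) = 57
  i=7: min(5*3^7, 57) = 57

Answer: 5 15 45 57 57 57 57 57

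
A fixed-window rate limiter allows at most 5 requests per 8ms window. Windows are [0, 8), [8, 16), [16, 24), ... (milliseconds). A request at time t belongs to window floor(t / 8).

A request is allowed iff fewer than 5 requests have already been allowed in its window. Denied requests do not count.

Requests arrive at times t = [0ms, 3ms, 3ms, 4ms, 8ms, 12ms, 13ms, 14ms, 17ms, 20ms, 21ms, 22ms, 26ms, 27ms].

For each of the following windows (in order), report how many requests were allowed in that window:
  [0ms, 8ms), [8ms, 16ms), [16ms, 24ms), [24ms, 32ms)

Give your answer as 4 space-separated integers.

Processing requests:
  req#1 t=0ms (window 0): ALLOW
  req#2 t=3ms (window 0): ALLOW
  req#3 t=3ms (window 0): ALLOW
  req#4 t=4ms (window 0): ALLOW
  req#5 t=8ms (window 1): ALLOW
  req#6 t=12ms (window 1): ALLOW
  req#7 t=13ms (window 1): ALLOW
  req#8 t=14ms (window 1): ALLOW
  req#9 t=17ms (window 2): ALLOW
  req#10 t=20ms (window 2): ALLOW
  req#11 t=21ms (window 2): ALLOW
  req#12 t=22ms (window 2): ALLOW
  req#13 t=26ms (window 3): ALLOW
  req#14 t=27ms (window 3): ALLOW

Allowed counts by window: 4 4 4 2

Answer: 4 4 4 2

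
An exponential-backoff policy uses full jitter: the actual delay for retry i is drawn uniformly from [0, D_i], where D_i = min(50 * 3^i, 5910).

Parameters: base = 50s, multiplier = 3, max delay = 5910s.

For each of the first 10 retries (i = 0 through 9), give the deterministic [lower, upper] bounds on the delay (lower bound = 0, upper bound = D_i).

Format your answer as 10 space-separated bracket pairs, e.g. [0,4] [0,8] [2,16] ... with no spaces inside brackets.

Answer: [0,50] [0,150] [0,450] [0,1350] [0,4050] [0,5910] [0,5910] [0,5910] [0,5910] [0,5910]

Derivation:
Computing bounds per retry:
  i=0: D_i=min(50*3^0,5910)=50, bounds=[0,50]
  i=1: D_i=min(50*3^1,5910)=150, bounds=[0,150]
  i=2: D_i=min(50*3^2,5910)=450, bounds=[0,450]
  i=3: D_i=min(50*3^3,5910)=1350, bounds=[0,1350]
  i=4: D_i=min(50*3^4,5910)=4050, bounds=[0,4050]
  i=5: D_i=min(50*3^5,5910)=5910, bounds=[0,5910]
  i=6: D_i=min(50*3^6,5910)=5910, bounds=[0,5910]
  i=7: D_i=min(50*3^7,5910)=5910, bounds=[0,5910]
  i=8: D_i=min(50*3^8,5910)=5910, bounds=[0,5910]
  i=9: D_i=min(50*3^9,5910)=5910, bounds=[0,5910]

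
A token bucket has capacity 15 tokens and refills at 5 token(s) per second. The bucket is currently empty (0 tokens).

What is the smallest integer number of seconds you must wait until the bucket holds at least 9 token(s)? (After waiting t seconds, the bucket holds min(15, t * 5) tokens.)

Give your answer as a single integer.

Need t * 5 >= 9, so t >= 9/5.
Smallest integer t = ceil(9/5) = 2.

Answer: 2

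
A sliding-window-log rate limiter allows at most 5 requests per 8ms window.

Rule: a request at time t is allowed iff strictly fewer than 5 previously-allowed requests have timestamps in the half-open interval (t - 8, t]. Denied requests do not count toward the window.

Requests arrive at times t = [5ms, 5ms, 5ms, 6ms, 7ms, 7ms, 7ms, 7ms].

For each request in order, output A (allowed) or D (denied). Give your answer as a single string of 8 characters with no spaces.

Tracking allowed requests in the window:
  req#1 t=5ms: ALLOW
  req#2 t=5ms: ALLOW
  req#3 t=5ms: ALLOW
  req#4 t=6ms: ALLOW
  req#5 t=7ms: ALLOW
  req#6 t=7ms: DENY
  req#7 t=7ms: DENY
  req#8 t=7ms: DENY

Answer: AAAAADDD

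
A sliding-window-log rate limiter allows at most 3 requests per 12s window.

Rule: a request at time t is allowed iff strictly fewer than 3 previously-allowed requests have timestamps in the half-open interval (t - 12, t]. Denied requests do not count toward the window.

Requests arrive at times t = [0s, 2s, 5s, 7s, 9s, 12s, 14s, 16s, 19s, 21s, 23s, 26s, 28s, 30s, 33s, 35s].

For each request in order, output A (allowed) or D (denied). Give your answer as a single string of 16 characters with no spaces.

Tracking allowed requests in the window:
  req#1 t=0s: ALLOW
  req#2 t=2s: ALLOW
  req#3 t=5s: ALLOW
  req#4 t=7s: DENY
  req#5 t=9s: DENY
  req#6 t=12s: ALLOW
  req#7 t=14s: ALLOW
  req#8 t=16s: DENY
  req#9 t=19s: ALLOW
  req#10 t=21s: DENY
  req#11 t=23s: DENY
  req#12 t=26s: ALLOW
  req#13 t=28s: ALLOW
  req#14 t=30s: DENY
  req#15 t=33s: ALLOW
  req#16 t=35s: DENY

Answer: AAADDAADADDAADAD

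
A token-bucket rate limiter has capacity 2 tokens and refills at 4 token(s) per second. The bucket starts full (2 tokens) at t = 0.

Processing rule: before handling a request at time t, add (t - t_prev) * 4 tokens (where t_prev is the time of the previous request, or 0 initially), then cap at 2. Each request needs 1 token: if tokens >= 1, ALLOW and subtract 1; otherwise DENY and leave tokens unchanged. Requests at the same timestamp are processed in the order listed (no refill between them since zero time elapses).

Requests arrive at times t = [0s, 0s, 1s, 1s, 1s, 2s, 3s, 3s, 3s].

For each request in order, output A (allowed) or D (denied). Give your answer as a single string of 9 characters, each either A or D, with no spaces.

Answer: AAAADAAAD

Derivation:
Simulating step by step:
  req#1 t=0s: ALLOW
  req#2 t=0s: ALLOW
  req#3 t=1s: ALLOW
  req#4 t=1s: ALLOW
  req#5 t=1s: DENY
  req#6 t=2s: ALLOW
  req#7 t=3s: ALLOW
  req#8 t=3s: ALLOW
  req#9 t=3s: DENY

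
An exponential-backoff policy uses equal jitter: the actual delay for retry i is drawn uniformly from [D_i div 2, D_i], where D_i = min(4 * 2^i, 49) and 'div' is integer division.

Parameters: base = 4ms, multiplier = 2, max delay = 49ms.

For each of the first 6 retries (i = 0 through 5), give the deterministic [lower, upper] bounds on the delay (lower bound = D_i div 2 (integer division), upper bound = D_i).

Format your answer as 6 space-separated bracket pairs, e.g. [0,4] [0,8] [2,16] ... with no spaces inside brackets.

Answer: [2,4] [4,8] [8,16] [16,32] [24,49] [24,49]

Derivation:
Computing bounds per retry:
  i=0: D_i=min(4*2^0,49)=4, bounds=[2,4]
  i=1: D_i=min(4*2^1,49)=8, bounds=[4,8]
  i=2: D_i=min(4*2^2,49)=16, bounds=[8,16]
  i=3: D_i=min(4*2^3,49)=32, bounds=[16,32]
  i=4: D_i=min(4*2^4,49)=49, bounds=[24,49]
  i=5: D_i=min(4*2^5,49)=49, bounds=[24,49]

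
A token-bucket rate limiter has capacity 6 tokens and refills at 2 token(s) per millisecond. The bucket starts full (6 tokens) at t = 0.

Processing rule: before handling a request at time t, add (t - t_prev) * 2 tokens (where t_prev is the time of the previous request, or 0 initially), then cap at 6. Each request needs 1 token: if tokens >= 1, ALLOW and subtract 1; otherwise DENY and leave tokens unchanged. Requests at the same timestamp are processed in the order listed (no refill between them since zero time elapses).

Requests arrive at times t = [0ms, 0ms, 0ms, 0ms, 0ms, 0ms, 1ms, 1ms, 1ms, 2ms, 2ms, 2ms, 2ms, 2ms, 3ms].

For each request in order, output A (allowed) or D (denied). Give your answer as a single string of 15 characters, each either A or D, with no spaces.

Simulating step by step:
  req#1 t=0ms: ALLOW
  req#2 t=0ms: ALLOW
  req#3 t=0ms: ALLOW
  req#4 t=0ms: ALLOW
  req#5 t=0ms: ALLOW
  req#6 t=0ms: ALLOW
  req#7 t=1ms: ALLOW
  req#8 t=1ms: ALLOW
  req#9 t=1ms: DENY
  req#10 t=2ms: ALLOW
  req#11 t=2ms: ALLOW
  req#12 t=2ms: DENY
  req#13 t=2ms: DENY
  req#14 t=2ms: DENY
  req#15 t=3ms: ALLOW

Answer: AAAAAAAADAADDDA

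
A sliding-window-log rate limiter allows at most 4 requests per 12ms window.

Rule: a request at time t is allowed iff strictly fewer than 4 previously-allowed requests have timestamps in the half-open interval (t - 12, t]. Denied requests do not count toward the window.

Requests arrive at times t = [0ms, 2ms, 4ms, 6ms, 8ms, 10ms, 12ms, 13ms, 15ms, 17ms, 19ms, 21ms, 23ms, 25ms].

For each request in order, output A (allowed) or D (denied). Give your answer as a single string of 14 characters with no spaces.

Tracking allowed requests in the window:
  req#1 t=0ms: ALLOW
  req#2 t=2ms: ALLOW
  req#3 t=4ms: ALLOW
  req#4 t=6ms: ALLOW
  req#5 t=8ms: DENY
  req#6 t=10ms: DENY
  req#7 t=12ms: ALLOW
  req#8 t=13ms: DENY
  req#9 t=15ms: ALLOW
  req#10 t=17ms: ALLOW
  req#11 t=19ms: ALLOW
  req#12 t=21ms: DENY
  req#13 t=23ms: DENY
  req#14 t=25ms: ALLOW

Answer: AAAADDADAAADDA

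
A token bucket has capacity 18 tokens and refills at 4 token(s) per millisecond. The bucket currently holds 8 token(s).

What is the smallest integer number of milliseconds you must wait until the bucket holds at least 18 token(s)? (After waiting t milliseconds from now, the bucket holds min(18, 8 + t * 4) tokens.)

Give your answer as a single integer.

Answer: 3

Derivation:
Need 8 + t * 4 >= 18, so t >= 10/4.
Smallest integer t = ceil(10/4) = 3.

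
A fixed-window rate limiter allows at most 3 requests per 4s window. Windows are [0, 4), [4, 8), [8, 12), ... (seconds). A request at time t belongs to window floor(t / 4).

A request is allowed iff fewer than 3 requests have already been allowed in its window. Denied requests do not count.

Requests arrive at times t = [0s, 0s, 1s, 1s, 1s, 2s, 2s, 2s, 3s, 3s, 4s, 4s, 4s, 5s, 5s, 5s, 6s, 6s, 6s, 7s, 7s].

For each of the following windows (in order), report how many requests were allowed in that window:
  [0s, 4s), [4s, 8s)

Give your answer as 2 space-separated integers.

Answer: 3 3

Derivation:
Processing requests:
  req#1 t=0s (window 0): ALLOW
  req#2 t=0s (window 0): ALLOW
  req#3 t=1s (window 0): ALLOW
  req#4 t=1s (window 0): DENY
  req#5 t=1s (window 0): DENY
  req#6 t=2s (window 0): DENY
  req#7 t=2s (window 0): DENY
  req#8 t=2s (window 0): DENY
  req#9 t=3s (window 0): DENY
  req#10 t=3s (window 0): DENY
  req#11 t=4s (window 1): ALLOW
  req#12 t=4s (window 1): ALLOW
  req#13 t=4s (window 1): ALLOW
  req#14 t=5s (window 1): DENY
  req#15 t=5s (window 1): DENY
  req#16 t=5s (window 1): DENY
  req#17 t=6s (window 1): DENY
  req#18 t=6s (window 1): DENY
  req#19 t=6s (window 1): DENY
  req#20 t=7s (window 1): DENY
  req#21 t=7s (window 1): DENY

Allowed counts by window: 3 3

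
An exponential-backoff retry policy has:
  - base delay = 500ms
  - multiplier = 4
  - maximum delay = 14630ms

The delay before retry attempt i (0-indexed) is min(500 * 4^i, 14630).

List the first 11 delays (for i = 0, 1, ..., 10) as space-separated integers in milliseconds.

Answer: 500 2000 8000 14630 14630 14630 14630 14630 14630 14630 14630

Derivation:
Computing each delay:
  i=0: min(500*4^0, 14630) = 500
  i=1: min(500*4^1, 14630) = 2000
  i=2: min(500*4^2, 14630) = 8000
  i=3: min(500*4^3, 14630) = 14630
  i=4: min(500*4^4, 14630) = 14630
  i=5: min(500*4^5, 14630) = 14630
  i=6: min(500*4^6, 14630) = 14630
  i=7: min(500*4^7, 14630) = 14630
  i=8: min(500*4^8, 14630) = 14630
  i=9: min(500*4^9, 14630) = 14630
  i=10: min(500*4^10, 14630) = 14630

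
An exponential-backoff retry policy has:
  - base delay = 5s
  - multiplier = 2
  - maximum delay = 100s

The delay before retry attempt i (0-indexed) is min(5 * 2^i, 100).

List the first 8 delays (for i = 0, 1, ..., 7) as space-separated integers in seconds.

Answer: 5 10 20 40 80 100 100 100

Derivation:
Computing each delay:
  i=0: min(5*2^0, 100) = 5
  i=1: min(5*2^1, 100) = 10
  i=2: min(5*2^2, 100) = 20
  i=3: min(5*2^3, 100) = 40
  i=4: min(5*2^4, 100) = 80
  i=5: min(5*2^5, 100) = 100
  i=6: min(5*2^6, 100) = 100
  i=7: min(5*2^7, 100) = 100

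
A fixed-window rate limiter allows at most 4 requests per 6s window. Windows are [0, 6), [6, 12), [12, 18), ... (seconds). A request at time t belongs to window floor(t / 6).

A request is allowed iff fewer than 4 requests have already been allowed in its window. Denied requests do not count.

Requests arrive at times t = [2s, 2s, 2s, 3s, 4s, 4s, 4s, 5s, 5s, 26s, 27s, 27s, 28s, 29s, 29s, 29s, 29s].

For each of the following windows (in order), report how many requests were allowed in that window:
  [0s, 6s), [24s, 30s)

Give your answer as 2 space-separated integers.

Answer: 4 4

Derivation:
Processing requests:
  req#1 t=2s (window 0): ALLOW
  req#2 t=2s (window 0): ALLOW
  req#3 t=2s (window 0): ALLOW
  req#4 t=3s (window 0): ALLOW
  req#5 t=4s (window 0): DENY
  req#6 t=4s (window 0): DENY
  req#7 t=4s (window 0): DENY
  req#8 t=5s (window 0): DENY
  req#9 t=5s (window 0): DENY
  req#10 t=26s (window 4): ALLOW
  req#11 t=27s (window 4): ALLOW
  req#12 t=27s (window 4): ALLOW
  req#13 t=28s (window 4): ALLOW
  req#14 t=29s (window 4): DENY
  req#15 t=29s (window 4): DENY
  req#16 t=29s (window 4): DENY
  req#17 t=29s (window 4): DENY

Allowed counts by window: 4 4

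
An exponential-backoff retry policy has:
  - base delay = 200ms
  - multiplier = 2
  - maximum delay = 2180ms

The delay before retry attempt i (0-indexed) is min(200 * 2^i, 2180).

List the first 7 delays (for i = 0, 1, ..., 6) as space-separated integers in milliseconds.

Answer: 200 400 800 1600 2180 2180 2180

Derivation:
Computing each delay:
  i=0: min(200*2^0, 2180) = 200
  i=1: min(200*2^1, 2180) = 400
  i=2: min(200*2^2, 2180) = 800
  i=3: min(200*2^3, 2180) = 1600
  i=4: min(200*2^4, 2180) = 2180
  i=5: min(200*2^5, 2180) = 2180
  i=6: min(200*2^6, 2180) = 2180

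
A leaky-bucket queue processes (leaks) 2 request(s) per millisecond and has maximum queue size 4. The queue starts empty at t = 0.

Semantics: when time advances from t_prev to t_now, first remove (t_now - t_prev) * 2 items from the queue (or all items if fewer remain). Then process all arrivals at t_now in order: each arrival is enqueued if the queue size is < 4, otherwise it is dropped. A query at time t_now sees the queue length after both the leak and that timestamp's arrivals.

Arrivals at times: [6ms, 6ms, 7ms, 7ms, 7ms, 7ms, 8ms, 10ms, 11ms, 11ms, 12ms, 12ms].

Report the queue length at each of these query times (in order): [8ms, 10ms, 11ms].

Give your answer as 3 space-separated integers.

Queue lengths at query times:
  query t=8ms: backlog = 3
  query t=10ms: backlog = 1
  query t=11ms: backlog = 2

Answer: 3 1 2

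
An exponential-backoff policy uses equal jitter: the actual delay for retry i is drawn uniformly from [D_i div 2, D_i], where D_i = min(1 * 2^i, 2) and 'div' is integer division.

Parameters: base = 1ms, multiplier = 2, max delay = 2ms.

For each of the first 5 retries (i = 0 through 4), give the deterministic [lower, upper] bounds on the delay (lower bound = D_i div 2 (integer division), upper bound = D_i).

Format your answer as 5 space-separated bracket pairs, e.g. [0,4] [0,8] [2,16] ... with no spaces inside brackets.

Answer: [0,1] [1,2] [1,2] [1,2] [1,2]

Derivation:
Computing bounds per retry:
  i=0: D_i=min(1*2^0,2)=1, bounds=[0,1]
  i=1: D_i=min(1*2^1,2)=2, bounds=[1,2]
  i=2: D_i=min(1*2^2,2)=2, bounds=[1,2]
  i=3: D_i=min(1*2^3,2)=2, bounds=[1,2]
  i=4: D_i=min(1*2^4,2)=2, bounds=[1,2]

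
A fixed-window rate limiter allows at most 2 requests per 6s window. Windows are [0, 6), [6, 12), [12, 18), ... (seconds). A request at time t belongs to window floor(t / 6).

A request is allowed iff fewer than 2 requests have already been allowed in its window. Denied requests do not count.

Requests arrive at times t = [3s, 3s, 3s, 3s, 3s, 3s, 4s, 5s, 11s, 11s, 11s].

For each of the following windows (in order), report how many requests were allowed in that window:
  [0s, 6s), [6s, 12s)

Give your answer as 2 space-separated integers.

Answer: 2 2

Derivation:
Processing requests:
  req#1 t=3s (window 0): ALLOW
  req#2 t=3s (window 0): ALLOW
  req#3 t=3s (window 0): DENY
  req#4 t=3s (window 0): DENY
  req#5 t=3s (window 0): DENY
  req#6 t=3s (window 0): DENY
  req#7 t=4s (window 0): DENY
  req#8 t=5s (window 0): DENY
  req#9 t=11s (window 1): ALLOW
  req#10 t=11s (window 1): ALLOW
  req#11 t=11s (window 1): DENY

Allowed counts by window: 2 2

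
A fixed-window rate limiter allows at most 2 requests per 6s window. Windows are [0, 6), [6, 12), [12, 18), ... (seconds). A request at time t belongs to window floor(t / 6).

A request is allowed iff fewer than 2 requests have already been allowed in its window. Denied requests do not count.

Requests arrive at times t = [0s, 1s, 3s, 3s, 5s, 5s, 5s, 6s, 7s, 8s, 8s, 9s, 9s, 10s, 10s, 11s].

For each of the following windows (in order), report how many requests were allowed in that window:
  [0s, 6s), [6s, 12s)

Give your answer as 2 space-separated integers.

Processing requests:
  req#1 t=0s (window 0): ALLOW
  req#2 t=1s (window 0): ALLOW
  req#3 t=3s (window 0): DENY
  req#4 t=3s (window 0): DENY
  req#5 t=5s (window 0): DENY
  req#6 t=5s (window 0): DENY
  req#7 t=5s (window 0): DENY
  req#8 t=6s (window 1): ALLOW
  req#9 t=7s (window 1): ALLOW
  req#10 t=8s (window 1): DENY
  req#11 t=8s (window 1): DENY
  req#12 t=9s (window 1): DENY
  req#13 t=9s (window 1): DENY
  req#14 t=10s (window 1): DENY
  req#15 t=10s (window 1): DENY
  req#16 t=11s (window 1): DENY

Allowed counts by window: 2 2

Answer: 2 2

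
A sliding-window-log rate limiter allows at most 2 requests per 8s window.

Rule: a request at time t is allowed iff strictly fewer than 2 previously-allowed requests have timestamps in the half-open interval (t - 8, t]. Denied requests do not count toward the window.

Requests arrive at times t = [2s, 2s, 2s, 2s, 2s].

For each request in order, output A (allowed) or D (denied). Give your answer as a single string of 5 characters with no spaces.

Tracking allowed requests in the window:
  req#1 t=2s: ALLOW
  req#2 t=2s: ALLOW
  req#3 t=2s: DENY
  req#4 t=2s: DENY
  req#5 t=2s: DENY

Answer: AADDD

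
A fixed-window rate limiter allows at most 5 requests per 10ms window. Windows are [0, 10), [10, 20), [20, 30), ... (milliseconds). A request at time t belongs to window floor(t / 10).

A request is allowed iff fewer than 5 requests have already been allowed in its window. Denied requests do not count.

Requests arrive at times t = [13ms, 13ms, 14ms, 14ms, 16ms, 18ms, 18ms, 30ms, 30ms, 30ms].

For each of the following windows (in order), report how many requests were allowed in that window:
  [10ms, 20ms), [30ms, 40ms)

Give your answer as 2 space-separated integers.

Answer: 5 3

Derivation:
Processing requests:
  req#1 t=13ms (window 1): ALLOW
  req#2 t=13ms (window 1): ALLOW
  req#3 t=14ms (window 1): ALLOW
  req#4 t=14ms (window 1): ALLOW
  req#5 t=16ms (window 1): ALLOW
  req#6 t=18ms (window 1): DENY
  req#7 t=18ms (window 1): DENY
  req#8 t=30ms (window 3): ALLOW
  req#9 t=30ms (window 3): ALLOW
  req#10 t=30ms (window 3): ALLOW

Allowed counts by window: 5 3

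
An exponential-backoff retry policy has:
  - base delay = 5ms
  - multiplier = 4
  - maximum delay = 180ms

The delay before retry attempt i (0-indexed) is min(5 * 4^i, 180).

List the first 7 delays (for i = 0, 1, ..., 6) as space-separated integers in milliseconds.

Computing each delay:
  i=0: min(5*4^0, 180) = 5
  i=1: min(5*4^1, 180) = 20
  i=2: min(5*4^2, 180) = 80
  i=3: min(5*4^3, 180) = 180
  i=4: min(5*4^4, 180) = 180
  i=5: min(5*4^5, 180) = 180
  i=6: min(5*4^6, 180) = 180

Answer: 5 20 80 180 180 180 180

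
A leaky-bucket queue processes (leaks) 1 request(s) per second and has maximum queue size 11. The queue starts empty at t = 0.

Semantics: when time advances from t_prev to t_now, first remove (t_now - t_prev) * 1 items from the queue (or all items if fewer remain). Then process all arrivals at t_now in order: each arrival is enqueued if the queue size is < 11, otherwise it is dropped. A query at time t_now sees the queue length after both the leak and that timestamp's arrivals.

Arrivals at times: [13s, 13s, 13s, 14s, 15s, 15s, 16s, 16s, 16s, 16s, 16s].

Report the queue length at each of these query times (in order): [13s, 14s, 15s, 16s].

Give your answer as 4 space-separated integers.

Queue lengths at query times:
  query t=13s: backlog = 3
  query t=14s: backlog = 3
  query t=15s: backlog = 4
  query t=16s: backlog = 8

Answer: 3 3 4 8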